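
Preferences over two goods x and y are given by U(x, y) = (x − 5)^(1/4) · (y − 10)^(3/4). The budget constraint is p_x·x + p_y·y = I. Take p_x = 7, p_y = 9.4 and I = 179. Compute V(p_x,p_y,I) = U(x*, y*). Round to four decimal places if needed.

V = 3.2631

This is Cobb-Douglas in (x−5, y−10): tangency gives 0.25·p_y·(y−10) = 0.75·p_x·(x−5).
After buying the subsistence bundle (5, 10), a share 0.25 of the remaining income goes to x: x* = 5 + 0.25·(I − 5p_x − 10p_y)/p_x.
Discretionary income = 179 − 5·7 − 10·9.4 = 50; x* = 5 + 0.25·50/7 = 6.7857; y* = 10 + 0.75·50/9.4 = 13.9894.
Utility at the optimum: U(6.7857, 13.9894) = 3.2631.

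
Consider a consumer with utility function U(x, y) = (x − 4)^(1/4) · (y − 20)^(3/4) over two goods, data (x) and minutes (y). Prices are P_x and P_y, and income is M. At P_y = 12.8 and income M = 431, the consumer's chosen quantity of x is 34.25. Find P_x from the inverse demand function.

P_x = 1.4

MRS = (1/3)·(y−20)/(x−4). Tangency with P_x/P_y gives y−20 = 3·(P_x/P_y)·(x−4).
Substituting into the budget: x* = 4 + 0.25·(M − 4·P_x − 20·P_y)/P_x, and y* = 20 + 0.75·(…)/P_y.
Set x* = 34.25 in the demand function and solve for P_x: P_x = 1.4.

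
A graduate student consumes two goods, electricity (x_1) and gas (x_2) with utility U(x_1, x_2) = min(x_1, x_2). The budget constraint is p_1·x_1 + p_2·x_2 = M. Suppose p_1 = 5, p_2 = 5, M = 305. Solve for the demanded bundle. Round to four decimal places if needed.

x_1* = 30.5, x_2* = 30.5

Demand: x_1*(p_1,p_2,M) = M/(p_1 + p_2), x_2* = M/(p_1 + p_2).
Here 5 + 5 = 10, giving x_1* = 30.5 and x_2* = 30.5.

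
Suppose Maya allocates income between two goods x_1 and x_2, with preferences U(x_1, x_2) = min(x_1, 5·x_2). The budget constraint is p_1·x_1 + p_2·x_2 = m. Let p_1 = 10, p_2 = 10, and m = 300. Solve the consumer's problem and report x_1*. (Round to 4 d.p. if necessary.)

Here 5·10 + 10 = 60, giving x_1* = 25.

x_1* = 25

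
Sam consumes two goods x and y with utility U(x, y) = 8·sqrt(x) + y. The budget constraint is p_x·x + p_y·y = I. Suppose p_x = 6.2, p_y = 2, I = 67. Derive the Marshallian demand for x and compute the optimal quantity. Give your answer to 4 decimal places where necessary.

Set MRS = p_x/p_y: 4·x^(−1/2) = p_x/p_y.
Solve: √x = 4·p_y/p_x, so x*(p_x,p_y) = (4·p_y/p_x)², and y* = (I − p_x·x*)/p_y.
Plugging in: x* = (4·2/6.2)² = 1.6649.

x* = 1.6649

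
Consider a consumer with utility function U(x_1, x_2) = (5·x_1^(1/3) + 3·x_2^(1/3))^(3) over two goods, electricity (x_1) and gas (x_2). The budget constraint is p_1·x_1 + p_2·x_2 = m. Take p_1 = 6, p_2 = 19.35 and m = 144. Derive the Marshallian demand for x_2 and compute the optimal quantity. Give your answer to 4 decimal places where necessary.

MRS = MU_x_1/MU_x_2 = (5/3)·(x_2/x_1)^(2/3). Set equal to p_1/p_2.
Solve for the ratio: x_2/x_1 = [(3/5)·p_1/p_2]^(1.5).
Substitute x_2 = (x_2/x_1)·x_1 into the budget: x_1* = m/(p_1 + p_2·(x_2/x_1)).
Numerically x_2/x_1 = 0.080248, so x_1* = 144/(6 + 19.35·0.080248) = 19.0658 and x_2* = 0.080248·19.0658 = 1.53.

x_2* = 1.53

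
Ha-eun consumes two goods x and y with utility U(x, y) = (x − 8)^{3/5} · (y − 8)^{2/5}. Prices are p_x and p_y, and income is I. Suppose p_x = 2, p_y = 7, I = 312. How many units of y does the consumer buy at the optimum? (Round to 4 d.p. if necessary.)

y* = 21.7143

This is Cobb-Douglas in (x−8, y−8): tangency gives 0.6·p_y·(y−8) = 0.4·p_x·(x−8).
After buying the subsistence bundle (8, 8), a share 0.6 of the remaining income goes to x: x* = 8 + 0.6·(I − 8p_x − 8p_y)/p_x.
Discretionary income = 312 − 8·2 − 8·7 = 240; y* = 8 + 0.4·240/7 = 21.7143.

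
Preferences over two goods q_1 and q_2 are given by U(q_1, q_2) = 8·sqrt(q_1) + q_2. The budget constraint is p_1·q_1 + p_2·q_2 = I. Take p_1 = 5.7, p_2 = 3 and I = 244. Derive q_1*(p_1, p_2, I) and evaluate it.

q_1* = 4.4321

Set MRS = p_1/p_2: 4·q_1^(−1/2) = p_1/p_2.
Thus q_1* = (4·p_2/p_1)² — independent of I — with the rest of income spent on q_2.
Plugging in: q_1* = (4·3/5.7)² = 4.4321.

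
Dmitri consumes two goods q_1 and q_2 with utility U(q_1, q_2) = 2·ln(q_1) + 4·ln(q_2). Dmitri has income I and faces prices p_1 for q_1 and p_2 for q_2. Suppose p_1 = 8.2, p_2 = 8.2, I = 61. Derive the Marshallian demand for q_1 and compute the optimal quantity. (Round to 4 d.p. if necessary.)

The MRS is (1/2)·q_2/q_1. Set MRS = p_1/p_2.
So 2·p_2·q_2 = 4·p_1·q_1; combined with the budget, a share 1/3 of income goes to q_1.
Demand: q_1*(p_1,p_2,I) = 1/3·I/p_1 and q_2* = 2/3·I/p_2.
At p_1=8.2, p_2=8.2, I=61: q_1* = 1/3·61/8.2 = 2.4797.

q_1* = 2.4797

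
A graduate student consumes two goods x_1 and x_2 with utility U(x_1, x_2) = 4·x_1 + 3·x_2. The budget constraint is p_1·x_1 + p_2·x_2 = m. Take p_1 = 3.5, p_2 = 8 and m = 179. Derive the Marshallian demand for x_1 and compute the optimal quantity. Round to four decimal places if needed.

x_1 gives more utility per dollar, so spend all income on x_1: x_1* = m/p_1, x_2* = 0.
Numerically: x_1* = 51.1429, x_2* = 0.

x_1* = 51.1429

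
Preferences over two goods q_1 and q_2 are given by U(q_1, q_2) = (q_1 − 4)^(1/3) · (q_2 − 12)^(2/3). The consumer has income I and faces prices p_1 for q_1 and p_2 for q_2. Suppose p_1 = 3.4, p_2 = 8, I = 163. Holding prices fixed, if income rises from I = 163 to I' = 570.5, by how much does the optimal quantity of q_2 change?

MRS = (1/2)·(q_2−12)/(q_1−4). Tangency with p_1/p_2 gives q_2−12 = 2·(p_1/p_2)·(q_1−4).
After buying the subsistence bundle (4, 12), a share 1/3 of the remaining income goes to q_1: q_1* = 4 + 1/3·(I − 4p_1 − 12p_2)/p_1.
Discretionary income = 163 − 4·3.4 − 12·8 = 53.4; q_2* = 12 + 2/3·53.4/8 = 16.45.
At I' = 570.5: q_2* = 50.4083. Change: 50.4083 − 16.45 = 33.9583.

Δq_2* = 33.9583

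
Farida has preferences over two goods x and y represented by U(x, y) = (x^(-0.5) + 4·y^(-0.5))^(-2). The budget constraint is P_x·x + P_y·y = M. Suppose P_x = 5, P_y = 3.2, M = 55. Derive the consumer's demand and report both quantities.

MRS = MU_x/MU_y = (1/4)·(y/x)^(1.5). Set equal to P_x/P_y.
Hence y/x = (4·P_x/P_y)^(1/(1.5)), i.e. raised to the 2/3 power.
With the ratio pinned down, the budget gives x* = M/(P_x + P_y·(y/x)) and y* = (y/x)·x*.
Numerically y/x = 3.393022, so x* = 55/(5 + 3.2·3.393022) = 3.4684 and y* = 3.393022·3.4684 = 11.7682.

x* = 3.4684, y* = 11.7682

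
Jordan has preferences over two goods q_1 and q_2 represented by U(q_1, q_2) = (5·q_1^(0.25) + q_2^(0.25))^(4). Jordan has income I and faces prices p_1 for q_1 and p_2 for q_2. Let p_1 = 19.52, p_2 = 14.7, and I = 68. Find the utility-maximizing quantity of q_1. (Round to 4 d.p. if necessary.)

q_1* = 3.0868

Substitute q_2 = (q_2/q_1)·q_1 into the budget: q_1* = I/(p_1 + p_2·(q_2/q_1)).
Numerically q_2/q_1 = 0.170709, so q_1* = 68/(19.52 + 14.7·0.170709) = 3.0868.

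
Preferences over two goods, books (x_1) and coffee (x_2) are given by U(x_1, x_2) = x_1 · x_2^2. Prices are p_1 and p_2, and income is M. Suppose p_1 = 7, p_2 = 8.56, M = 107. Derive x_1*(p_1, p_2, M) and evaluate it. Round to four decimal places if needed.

x_1* = 5.0952

Demand: x_1*(p_1,p_2,M) = 1/3·M/p_1 and x_2* = 2/3·M/p_2.
At p_1=7, p_2=8.56, M=107: x_1* = 1/3·107/7 = 5.0952.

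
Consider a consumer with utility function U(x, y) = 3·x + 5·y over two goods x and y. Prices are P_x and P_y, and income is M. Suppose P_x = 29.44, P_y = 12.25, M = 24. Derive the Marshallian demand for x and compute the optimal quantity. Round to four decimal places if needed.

Linear utility — the consumer picks whichever good has higher MU/price: 3/29.44 = 0.1019 vs 5/12.25 = 0.4082.
y gives more utility per dollar, so spend all income on y: y* = M/P_y, x* = 0.
Numerically: x* = 0, y* = 1.9592.

x* = 0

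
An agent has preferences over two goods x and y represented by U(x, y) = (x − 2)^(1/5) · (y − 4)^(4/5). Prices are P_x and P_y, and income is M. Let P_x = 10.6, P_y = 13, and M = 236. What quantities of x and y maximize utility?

Discretionary income = 236 − 2·10.6 − 4·13 = 162.8; x* = 2 + 0.2·162.8/10.6 = 5.0717; y* = 4 + 0.8·162.8/13 = 14.0185.

x* = 5.0717, y* = 14.0185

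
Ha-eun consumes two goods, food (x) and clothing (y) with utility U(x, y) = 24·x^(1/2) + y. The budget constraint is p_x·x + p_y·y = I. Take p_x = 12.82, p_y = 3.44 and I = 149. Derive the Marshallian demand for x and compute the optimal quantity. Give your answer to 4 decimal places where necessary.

x* = 10.3682

Utility is quasi-linear in y; the FOC for x is 12/√x = p_x/p_y.
Solve: √x = 12·p_y/p_x, so x*(p_x,p_y) = (12·p_y/p_x)², and y* = (I − p_x·x*)/p_y.
Plugging in: x* = (12·3.44/12.82)² = 10.3682.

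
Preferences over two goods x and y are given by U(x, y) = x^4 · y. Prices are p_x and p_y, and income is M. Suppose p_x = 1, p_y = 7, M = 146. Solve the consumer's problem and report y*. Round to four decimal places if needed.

y* = 4.1714

Demand: x*(p_x,p_y,M) = 0.8·M/p_x and y* = 0.2·M/p_y.
At p_x=1, p_y=7, M=146: y* = 0.2·146/7 = 4.1714.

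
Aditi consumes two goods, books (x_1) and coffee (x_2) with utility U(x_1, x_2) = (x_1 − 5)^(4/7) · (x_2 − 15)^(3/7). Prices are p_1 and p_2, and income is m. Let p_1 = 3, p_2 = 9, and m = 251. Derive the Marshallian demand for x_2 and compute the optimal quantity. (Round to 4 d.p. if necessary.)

Let x_1' = x_1−5, x_2' = x_2−15. MRS = (4/3)·x_2'/x_1' = p_1/p_2.
Substituting into the budget: x_1* = 5 + 4/7·(m − 5·p_1 − 15·p_2)/p_1, and x_2* = 15 + 3/7·(…)/p_2.
Discretionary income = 251 − 5·3 − 15·9 = 101; x_2* = 15 + 3/7·101/9 = 19.8095.

x_2* = 19.8095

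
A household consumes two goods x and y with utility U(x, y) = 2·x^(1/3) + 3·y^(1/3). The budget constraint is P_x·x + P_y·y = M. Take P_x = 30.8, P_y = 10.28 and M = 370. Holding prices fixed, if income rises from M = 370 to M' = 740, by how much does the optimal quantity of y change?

MU_x ∝ 2·x^(-2/3), MU_y ∝ 3·y^(-2/3), so MRS = (2/3)·(y/x)^(2/3) = P_x/P_y.
Solve for the ratio: y/x = [(3/2)·P_x/P_y]^(1.5).
Substitute y = (y/x)·x into the budget: x* = M/(P_x + P_y·(y/x)).
Numerically y/x = 9.527376, so x* = 370/(30.8 + 10.28·9.527376) = 2.874 and y* = 9.527376·2.874 = 27.3815.
At M' = 740: y* = 54.7629. Change: 54.7629 − 27.3815 = 27.3815.

Δy* = 27.3815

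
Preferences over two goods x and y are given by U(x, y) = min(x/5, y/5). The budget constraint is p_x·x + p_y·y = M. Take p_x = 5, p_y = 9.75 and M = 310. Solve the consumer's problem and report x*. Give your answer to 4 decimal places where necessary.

x* = 21.0169

Leontief preferences: the optimum is at the kink where x/5 = y/5, i.e. y = x.
Budget: p_x·x + p_y·x = M, so (5·p_x + 5·p_y)·x = 5·M.
Demand: x*(p_x,p_y,M) = 5·M/(5·p_x + 5·p_y), y* = 5·M/(5·p_x + 5·p_y).
Here 5·5 + 5·9.75 = 73.75, giving x* = 21.0169.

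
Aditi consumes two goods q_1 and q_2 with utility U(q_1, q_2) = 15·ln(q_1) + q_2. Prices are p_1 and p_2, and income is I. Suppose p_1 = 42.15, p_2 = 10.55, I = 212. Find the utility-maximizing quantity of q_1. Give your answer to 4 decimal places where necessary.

q_1* = 3.7544

MU_q_1 = 15/q_1, MU_q_2 = 1. Tangency: 15/q_1 = p_1/p_2.
So q_1*(p_1,p_2) = 15·p_2/p_1, independent of income; and q_2* = (I − 15·p_2)/p_2.
At the given prices: q_1* = 15·10.55/42.15 = 3.7544.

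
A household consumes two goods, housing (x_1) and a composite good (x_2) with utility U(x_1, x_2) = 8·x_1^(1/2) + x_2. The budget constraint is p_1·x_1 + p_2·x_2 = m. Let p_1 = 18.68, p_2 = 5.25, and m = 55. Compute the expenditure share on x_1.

Utility is quasi-linear in x_2; the FOC for x_1 is 4/√x_1 = p_1/p_2.
Solve: √x_1 = 4·p_2/p_1, so x_1*(p_1,p_2) = (4·p_2/p_1)², and x_2* = (m − p_1·x_1*)/p_2.
Plugging in: x_1* = (4·5.25/18.68)² = 1.2638, x_2* = 5.9794.
Expenditure on x_1: 18.68·1.2638 = 23.6081; share = 0.4292.

share on x_1 = 0.4292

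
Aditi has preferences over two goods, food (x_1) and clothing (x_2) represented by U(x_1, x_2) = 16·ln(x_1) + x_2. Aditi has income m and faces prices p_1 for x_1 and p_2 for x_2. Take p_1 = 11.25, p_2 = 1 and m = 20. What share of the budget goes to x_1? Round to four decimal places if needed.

Set MRS = p_1/p_2: (16/x_1)/1 = p_1/p_2.
So x_1*(p_1,p_2) = 16·p_2/p_1, independent of income; and x_2* = (m − 16·p_2)/p_2.
At the given prices: x_1* = 16·1/11.25 = 1.4222, and x_2* = 4.
Expenditure on x_1: 11.25·1.4222 = 16; share = 0.8.

share on x_1 = 0.8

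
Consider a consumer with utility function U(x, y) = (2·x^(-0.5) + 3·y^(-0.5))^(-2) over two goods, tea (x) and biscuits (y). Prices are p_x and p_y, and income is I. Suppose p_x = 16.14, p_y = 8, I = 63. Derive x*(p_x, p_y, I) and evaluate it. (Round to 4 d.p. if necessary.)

x* = 1.9162

From the CES first-order condition, (2/3)·(y/x)^(1.5) = p_x/p_y.
Solve for the ratio: y/x = [(3/2)·p_x/p_y]^(2/3).
Substitute y = (y/x)·x into the budget: x* = I/(p_x + p_y·(y/x)).
Numerically y/x = 2.0922, so x* = 63/(16.14 + 8·2.0922) = 1.9162.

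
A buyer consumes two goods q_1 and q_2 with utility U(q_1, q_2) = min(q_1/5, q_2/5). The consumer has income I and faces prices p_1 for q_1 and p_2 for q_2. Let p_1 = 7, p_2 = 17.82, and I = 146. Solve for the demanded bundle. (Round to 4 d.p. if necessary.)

Leontief preferences: the optimum is at the kink where q_1/5 = q_2/5, i.e. q_2 = q_1.
Budget: p_1·q_1 + p_2·q_1 = I, so (5·p_1 + 5·p_2)·q_1 = 5·I.
Demand: q_1*(p_1,p_2,I) = 5·I/(5·p_1 + 5·p_2), q_2* = 5·I/(5·p_1 + 5·p_2).
Here 5·7 + 5·17.82 = 124.1, giving q_1* = 5.8824 and q_2* = 5.8824.

q_1* = 5.8824, q_2* = 5.8824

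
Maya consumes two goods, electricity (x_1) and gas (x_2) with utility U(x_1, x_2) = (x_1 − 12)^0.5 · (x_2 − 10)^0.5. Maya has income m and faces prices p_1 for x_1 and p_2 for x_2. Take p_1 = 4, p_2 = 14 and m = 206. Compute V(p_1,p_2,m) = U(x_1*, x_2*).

This is Cobb-Douglas in (x_1−12, x_2−10): tangency gives 0.5·p_2·(x_2−10) = 0.5·p_1·(x_1−12).
After buying the subsistence bundle (12, 10), a share 0.5 of the remaining income goes to x_1: x_1* = 12 + 0.5·(m − 12p_1 − 10p_2)/p_1.
Discretionary income = 206 − 12·4 − 10·14 = 18; x_1* = 12 + 0.5·18/4 = 14.25; x_2* = 10 + 0.5·18/14 = 10.6429.
Utility at the optimum: U(14.25, 10.6429) = 1.2027.

V = 1.2027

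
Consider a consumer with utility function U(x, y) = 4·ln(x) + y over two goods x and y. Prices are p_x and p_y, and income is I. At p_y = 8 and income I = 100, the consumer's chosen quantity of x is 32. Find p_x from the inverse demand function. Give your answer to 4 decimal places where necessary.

MU_x = 4/x, MU_y = 1. Tangency: 4/x = p_x/p_y.
So x*(p_x,p_y) = 4·p_y/p_x, independent of income; and y* = (I − 4·p_y)/p_y.
Set x* = 32 in the demand function and solve for p_x: p_x = 1.

p_x = 1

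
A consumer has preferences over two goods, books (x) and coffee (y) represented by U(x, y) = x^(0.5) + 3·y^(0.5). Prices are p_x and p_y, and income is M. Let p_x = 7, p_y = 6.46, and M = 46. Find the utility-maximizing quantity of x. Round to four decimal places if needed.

x* = 0.6112

Substitute y = (y/x)·x into the budget: x* = M/(p_x + p_y·(y/x)).
Numerically y/x = 10.567532, so x* = 46/(7 + 6.46·10.567532) = 0.6112.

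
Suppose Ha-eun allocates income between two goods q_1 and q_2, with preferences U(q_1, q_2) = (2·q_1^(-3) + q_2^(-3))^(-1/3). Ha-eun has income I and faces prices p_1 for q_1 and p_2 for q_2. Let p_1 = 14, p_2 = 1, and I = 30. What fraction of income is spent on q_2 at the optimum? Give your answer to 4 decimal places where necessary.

share on q_2 = 0.1041

MU_q_1 ∝ 2·q_1^(-4), MU_q_2 ∝ q_2^(-4), so MRS = 2·(q_2/q_1)^(4) = p_1/p_2.
Hence q_2/q_1 = ((1/2)·p_1/p_2)^(1/(4)), i.e. raised to the 0.25 power.
With the ratio pinned down, the budget gives q_1* = I/(p_1 + p_2·(q_2/q_1)) and q_2* = (q_2/q_1)·q_1*.
Numerically q_2/q_1 = 1.626577, so q_1* = 30/(14 + 1·1.626577) = 1.9198 and q_2* = 1.626577·1.9198 = 3.1227.
Expenditure on q_2: 1·3.1227 = 3.1227; share = 0.1041.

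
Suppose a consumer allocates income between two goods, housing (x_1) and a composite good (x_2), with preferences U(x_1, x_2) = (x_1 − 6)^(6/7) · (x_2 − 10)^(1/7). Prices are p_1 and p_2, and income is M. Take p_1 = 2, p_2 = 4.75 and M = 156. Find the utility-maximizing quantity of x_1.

Let x_1' = x_1−6, x_2' = x_2−10. MRS = 6·x_2'/x_1' = p_1/p_2.
Substituting into the budget: x_1* = 6 + 6/7·(M − 6·p_1 − 10·p_2)/p_1, and x_2* = 10 + 1/7·(…)/p_2.
Discretionary income = 156 − 6·2 − 10·4.75 = 96.5; x_1* = 6 + 6/7·96.5/2 = 47.3571.

x_1* = 47.3571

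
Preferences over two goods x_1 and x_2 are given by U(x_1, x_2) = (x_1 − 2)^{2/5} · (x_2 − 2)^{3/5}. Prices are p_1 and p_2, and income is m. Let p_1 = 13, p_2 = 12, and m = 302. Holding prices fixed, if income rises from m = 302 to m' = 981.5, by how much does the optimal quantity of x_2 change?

Δx_2* = 33.975

Let x_1' = x_1−2, x_2' = x_2−2. MRS = (2/3)·x_2'/x_1' = p_1/p_2.
After buying the subsistence bundle (2, 2), a share 0.4 of the remaining income goes to x_1: x_1* = 2 + 0.4·(m − 2p_1 − 2p_2)/p_1.
Discretionary income = 302 − 2·13 − 2·12 = 252; x_2* = 2 + 0.6·252/12 = 14.6.
At m' = 981.5: x_2* = 48.575. Change: 48.575 − 14.6 = 33.975.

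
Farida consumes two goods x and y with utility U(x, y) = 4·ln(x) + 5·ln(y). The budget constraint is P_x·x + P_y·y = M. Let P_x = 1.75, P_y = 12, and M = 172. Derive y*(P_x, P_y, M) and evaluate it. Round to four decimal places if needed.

y* = 7.963

MU_x/MU_y = (4·y)/(5·x); tangency sets this equal to P_x/P_y.
Rearranging, P_y·y = (5/4)·P_x·x. Substituting into the budget gives P_x·x·(1 + (5/4)) = M.
Demand: x*(P_x,P_y,M) = 4/9·M/P_x and y* = 5/9·M/P_y.
At P_x=1.75, P_y=12, M=172: y* = 5/9·172/12 = 7.963.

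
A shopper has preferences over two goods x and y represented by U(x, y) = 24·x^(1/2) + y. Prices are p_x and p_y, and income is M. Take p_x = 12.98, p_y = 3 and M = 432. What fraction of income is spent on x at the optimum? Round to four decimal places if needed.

Set MRS = p_x/p_y: 12·x^(−1/2) = p_x/p_y.
Solve: √x = 12·p_y/p_x, so x*(p_x,p_y) = (12·p_y/p_x)², and y* = (M − p_x·x*)/p_y.
Plugging in: x* = (12·3/12.98)² = 7.6923, y* = 110.718.
Expenditure on x: 12.98·7.6923 = 99.8459; share = 0.2311.

share on x = 0.2311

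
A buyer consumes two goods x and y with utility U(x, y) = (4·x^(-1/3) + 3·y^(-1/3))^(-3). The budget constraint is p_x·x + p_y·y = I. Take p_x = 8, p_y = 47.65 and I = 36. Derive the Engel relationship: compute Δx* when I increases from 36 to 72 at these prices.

MRS = MU_x/MU_y = (4/3)·(y/x)^(4/3). Set equal to p_x/p_y.
Hence y/x = ((3/4)·p_x/p_y)^(1/(4/3)), i.e. raised to the 0.75 power.
Substitute y = (y/x)·x into the budget: x* = I/(p_x + p_y·(y/x)).
Numerically y/x = 0.211381, so x* = 36/(8 + 47.65·0.211381) = 1.992.
At I' = 72: x* = 3.984. Change: 3.984 − 1.992 = 1.992.

Δx* = 1.992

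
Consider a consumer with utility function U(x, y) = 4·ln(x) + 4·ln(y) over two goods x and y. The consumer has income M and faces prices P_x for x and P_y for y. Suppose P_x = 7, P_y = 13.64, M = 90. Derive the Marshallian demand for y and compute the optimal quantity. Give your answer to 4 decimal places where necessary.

y* = 3.2991

Demand: x*(P_x,P_y,M) = 0.5·M/P_x and y* = 0.5·M/P_y.
At P_x=7, P_y=13.64, M=90: y* = 0.5·90/13.64 = 3.2991.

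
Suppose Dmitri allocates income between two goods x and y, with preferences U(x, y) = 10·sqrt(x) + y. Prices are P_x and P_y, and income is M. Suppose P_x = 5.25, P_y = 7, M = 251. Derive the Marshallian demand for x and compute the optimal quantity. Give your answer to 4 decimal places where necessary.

Utility is quasi-linear in y; the FOC for x is 5/√x = P_x/P_y.
Thus x* = (5·P_y/P_x)² — independent of M — with the rest of income spent on y.
Plugging in: x* = (5·7/5.25)² = 44.4444.

x* = 44.4444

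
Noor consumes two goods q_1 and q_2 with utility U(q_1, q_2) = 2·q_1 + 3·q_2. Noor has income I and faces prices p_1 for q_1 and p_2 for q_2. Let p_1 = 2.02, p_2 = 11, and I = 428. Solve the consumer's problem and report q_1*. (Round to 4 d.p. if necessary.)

Linear utility — the consumer picks whichever good has higher MU/price: 2/2.02 = 0.9901 vs 3/11 = 0.2727.
q_1 gives more utility per dollar, so spend all income on q_1: q_1* = I/p_1, q_2* = 0.
Numerically: q_1* = 211.8812, q_2* = 0.

q_1* = 211.8812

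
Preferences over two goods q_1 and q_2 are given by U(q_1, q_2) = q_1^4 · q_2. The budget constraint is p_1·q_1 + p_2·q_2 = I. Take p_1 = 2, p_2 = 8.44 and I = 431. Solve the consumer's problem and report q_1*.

q_1* = 172.4

MU_q_1/MU_q_2 = (4·q_2)/(q_1); tangency sets this equal to p_1/p_2.
Rearranging, p_2·q_2 = (1/4)·p_1·q_1. Substituting into the budget gives p_1·q_1·(1 + (1/4)) = I.
Demand: q_1*(p_1,p_2,I) = 0.8·I/p_1 and q_2* = 0.2·I/p_2.
At p_1=2, p_2=8.44, I=431: q_1* = 0.8·431/2 = 172.4.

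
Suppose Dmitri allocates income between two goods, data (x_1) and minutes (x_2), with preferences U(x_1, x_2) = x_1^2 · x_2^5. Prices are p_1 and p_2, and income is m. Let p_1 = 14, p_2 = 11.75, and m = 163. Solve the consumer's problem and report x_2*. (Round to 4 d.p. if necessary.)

The MRS is (2/5)·x_2/x_1. Set MRS = p_1/p_2.
Rearranging, p_2·x_2 = (5/2)·p_1·x_1. Substituting into the budget gives p_1·x_1·(1 + (5/2)) = m.
Demand: x_1*(p_1,p_2,m) = 2/7·m/p_1 and x_2* = 5/7·m/p_2.
At p_1=14, p_2=11.75, m=163: x_2* = 5/7·163/11.75 = 9.9088.

x_2* = 9.9088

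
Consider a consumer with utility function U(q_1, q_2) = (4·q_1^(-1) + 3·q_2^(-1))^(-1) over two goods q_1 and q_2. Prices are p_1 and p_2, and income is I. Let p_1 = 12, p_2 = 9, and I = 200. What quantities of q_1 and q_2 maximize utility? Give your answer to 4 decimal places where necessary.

q_1* = 9.5238, q_2* = 9.5238

From the CES first-order condition, (4/3)·(q_2/q_1)^(2) = p_1/p_2.
Solve for the ratio: q_2/q_1 = [(3/4)·p_1/p_2]^(0.5).
Substitute q_2 = (q_2/q_1)·q_1 into the budget: q_1* = I/(p_1 + p_2·(q_2/q_1)).
Numerically q_2/q_1 = 1, so q_1* = 200/(12 + 9·1) = 9.5238 and q_2* = 1·9.5238 = 9.5238.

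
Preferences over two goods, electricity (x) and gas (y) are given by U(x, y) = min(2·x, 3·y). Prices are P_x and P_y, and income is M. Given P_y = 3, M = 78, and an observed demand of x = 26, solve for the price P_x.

With perfect complements, no substitution: consume in ratio x:y = 3:2.
Budget: P_x·x + P_y·(2/3)·x = M, so (3·P_x + 2·P_y)·x = 3·M.
Demand: x*(P_x,P_y,M) = 3·M/(3·P_x + 2·P_y), y* = 2·M/(3·P_x + 2·P_y).
Set x* = 26 in the demand function and solve for P_x: P_x = 1.

P_x = 1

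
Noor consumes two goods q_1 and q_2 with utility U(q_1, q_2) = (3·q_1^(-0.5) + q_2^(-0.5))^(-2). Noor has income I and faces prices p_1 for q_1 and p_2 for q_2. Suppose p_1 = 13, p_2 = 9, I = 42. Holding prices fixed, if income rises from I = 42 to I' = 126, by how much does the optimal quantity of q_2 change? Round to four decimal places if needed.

Δq_2* = 2.785

From the CES first-order condition, 3·(q_2/q_1)^(1.5) = p_1/p_2.
Solve for the ratio: q_2/q_1 = [(1/3)·p_1/p_2]^(2/3).
Substitute q_2 = (q_2/q_1)·q_1 into the budget: q_1* = I/(p_1 + p_2·(q_2/q_1)).
Numerically q_2/q_1 = 0.614308, so q_1* = 42/(13 + 9·0.614308) = 2.2667 and q_2* = 0.614308·2.2667 = 1.3925.
At I' = 126: q_2* = 4.1774. Change: 4.1774 − 1.3925 = 2.785.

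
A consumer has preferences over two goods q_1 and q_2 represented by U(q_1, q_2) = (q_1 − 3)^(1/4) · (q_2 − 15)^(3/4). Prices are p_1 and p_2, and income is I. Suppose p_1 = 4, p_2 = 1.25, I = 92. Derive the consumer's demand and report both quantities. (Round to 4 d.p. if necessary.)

q_1* = 6.8281, q_2* = 51.75

MRS = (1/3)·(q_2−15)/(q_1−3). Tangency with p_1/p_2 gives q_2−15 = 3·(p_1/p_2)·(q_1−3).
After buying the subsistence bundle (3, 15), a share 0.25 of the remaining income goes to q_1: q_1* = 3 + 0.25·(I − 3p_1 − 15p_2)/p_1.
Discretionary income = 92 − 3·4 − 15·1.25 = 61.25; q_1* = 3 + 0.25·61.25/4 = 6.8281; q_2* = 15 + 0.75·61.25/1.25 = 51.75.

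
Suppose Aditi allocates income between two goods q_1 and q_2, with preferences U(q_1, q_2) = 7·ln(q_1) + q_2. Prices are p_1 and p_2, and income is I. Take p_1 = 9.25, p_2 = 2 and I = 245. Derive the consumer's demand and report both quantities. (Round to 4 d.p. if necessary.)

q_1* = 1.5135, q_2* = 115.5

MU_q_1 = 7/q_1, MU_q_2 = 1. Tangency: 7/q_1 = p_1/p_2.
So q_1*(p_1,p_2) = 7·p_2/p_1, independent of income; and q_2* = (I − 7·p_2)/p_2.
At the given prices: q_1* = 7·2/9.25 = 1.5135, and q_2* = 115.5.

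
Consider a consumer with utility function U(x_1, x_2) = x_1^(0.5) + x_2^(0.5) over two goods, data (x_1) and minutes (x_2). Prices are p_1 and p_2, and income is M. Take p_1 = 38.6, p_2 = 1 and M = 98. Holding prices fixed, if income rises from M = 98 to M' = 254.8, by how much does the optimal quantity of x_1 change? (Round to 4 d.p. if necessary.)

From the CES first-order condition, (x_2/x_1)^(0.5) = p_1/p_2.
Hence x_2/x_1 = (p_1/p_2)^(1/(0.5)), i.e. raised to the 2 power.
Substitute x_2 = (x_2/x_1)·x_1 into the budget: x_1* = M/(p_1 + p_2·(x_2/x_1)).
Numerically x_2/x_1 = 1489.96, so x_1* = 98/(38.6 + 1·1489.96) = 0.0641.
At M' = 254.8: x_1* = 0.1667. Change: 0.1667 − 0.0641 = 0.1026.

Δx_1* = 0.1026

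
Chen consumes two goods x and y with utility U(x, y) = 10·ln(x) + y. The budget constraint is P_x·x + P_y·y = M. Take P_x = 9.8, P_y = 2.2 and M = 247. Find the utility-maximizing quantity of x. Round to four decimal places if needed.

So x*(P_x,P_y) = 10·P_y/P_x, independent of income; and y* = (M − 10·P_y)/P_y.
At the given prices: x* = 10·2.2/9.8 = 2.2449.

x* = 2.2449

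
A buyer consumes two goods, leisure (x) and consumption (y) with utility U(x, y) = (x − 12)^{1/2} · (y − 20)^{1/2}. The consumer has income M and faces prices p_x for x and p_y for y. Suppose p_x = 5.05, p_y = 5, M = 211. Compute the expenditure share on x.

share on x = 0.4066

Let x' = x−12, y' = y−20. MRS = y'/x' = p_x/p_y.
After buying the subsistence bundle (12, 20), a share 0.5 of the remaining income goes to x: x* = 12 + 0.5·(M − 12p_x − 20p_y)/p_x.
Discretionary income = 211 − 12·5.05 − 20·5 = 50.4; x* = 12 + 0.5·50.4/5.05 = 16.9901; y* = 20 + 0.5·50.4/5 = 25.04.
Expenditure on x: 5.05·16.9901 = 85.8; share = 0.4066.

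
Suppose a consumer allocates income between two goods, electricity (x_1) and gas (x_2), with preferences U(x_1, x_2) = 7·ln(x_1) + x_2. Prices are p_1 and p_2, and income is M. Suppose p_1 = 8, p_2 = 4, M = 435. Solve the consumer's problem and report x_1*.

MU_x_1 = 7/x_1, MU_x_2 = 1. Tangency: 7/x_1 = p_1/p_2.
So x_1*(p_1,p_2) = 7·p_2/p_1, independent of income; and x_2* = (M − 7·p_2)/p_2.
At the given prices: x_1* = 7·4/8 = 3.5.

x_1* = 3.5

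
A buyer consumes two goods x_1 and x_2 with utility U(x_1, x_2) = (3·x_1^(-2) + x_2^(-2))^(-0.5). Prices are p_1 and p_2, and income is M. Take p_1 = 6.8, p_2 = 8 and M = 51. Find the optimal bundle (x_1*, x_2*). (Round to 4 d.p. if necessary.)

x_1* = 4.2308, x_2* = 2.7788

From the CES first-order condition, 3·(x_2/x_1)^(3) = p_1/p_2.
Solve for the ratio: x_2/x_1 = [(1/3)·p_1/p_2]^(1/3).
With the ratio pinned down, the budget gives x_1* = M/(p_1 + p_2·(x_2/x_1)) and x_2* = (x_2/x_1)·x_1*.
Numerically x_2/x_1 = 0.656799, so x_1* = 51/(6.8 + 8·0.656799) = 4.2308 and x_2* = 0.656799·4.2308 = 2.7788.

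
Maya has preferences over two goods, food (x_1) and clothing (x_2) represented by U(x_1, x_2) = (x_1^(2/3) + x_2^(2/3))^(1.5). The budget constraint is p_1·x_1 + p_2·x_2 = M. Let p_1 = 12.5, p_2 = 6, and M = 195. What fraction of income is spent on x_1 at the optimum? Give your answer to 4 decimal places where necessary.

share on x_1 = 0.1873

From the CES first-order condition, (x_2/x_1)^(1/3) = p_1/p_2.
Solve for the ratio: x_2/x_1 = [p_1/p_2]^(3).
Substitute x_2 = (x_2/x_1)·x_1 into the budget: x_1* = M/(p_1 + p_2·(x_2/x_1)).
Numerically x_2/x_1 = 9.042245, so x_1* = 195/(12.5 + 6·9.042245) = 2.9212 and x_2* = 9.042245·2.9212 = 26.4142.
Expenditure on x_1: 12.5·2.9212 = 36.515; share = 0.1873.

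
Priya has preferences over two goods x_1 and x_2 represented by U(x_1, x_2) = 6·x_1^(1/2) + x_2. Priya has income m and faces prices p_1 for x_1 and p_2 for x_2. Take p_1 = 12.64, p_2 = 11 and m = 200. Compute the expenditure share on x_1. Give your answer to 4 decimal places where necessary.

Utility is quasi-linear in x_2; the FOC for x_1 is 3/√x_1 = p_1/p_2.
Solve: √x_1 = 3·p_2/p_1, so x_1*(p_1,p_2) = (3·p_2/p_1)², and x_2* = (m − p_1·x_1*)/p_2.
Plugging in: x_1* = (3·11/12.64)² = 6.8161, x_2* = 10.3495.
Expenditure on x_1: 12.64·6.8161 = 86.1551; share = 0.4308.

share on x_1 = 0.4308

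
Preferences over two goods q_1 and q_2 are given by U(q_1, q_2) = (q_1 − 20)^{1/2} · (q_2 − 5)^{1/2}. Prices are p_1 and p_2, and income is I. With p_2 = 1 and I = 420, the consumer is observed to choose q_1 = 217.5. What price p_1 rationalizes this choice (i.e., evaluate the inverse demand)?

MRS = (q_2−5)/(q_1−20). Tangency with p_1/p_2 gives q_2−5 = (p_1/p_2)·(q_1−20).
Substituting into the budget: q_1* = 20 + 0.5·(I − 20·p_1 − 5·p_2)/p_1, and q_2* = 5 + 0.5·(…)/p_2.
Set q_1* = 217.5 in the demand function and solve for p_1: p_1 = 1.

p_1 = 1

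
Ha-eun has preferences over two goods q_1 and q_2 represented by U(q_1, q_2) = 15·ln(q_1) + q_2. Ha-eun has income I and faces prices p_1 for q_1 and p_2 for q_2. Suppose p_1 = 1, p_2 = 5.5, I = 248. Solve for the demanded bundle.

q_1* = 82.5, q_2* = 30.0909

MU_q_1 = 15/q_1, MU_q_2 = 1. Tangency: 15/q_1 = p_1/p_2.
So q_1*(p_1,p_2) = 15·p_2/p_1, independent of income; and q_2* = (I − 15·p_2)/p_2.
At the given prices: q_1* = 15·5.5/1 = 82.5, and q_2* = 30.0909.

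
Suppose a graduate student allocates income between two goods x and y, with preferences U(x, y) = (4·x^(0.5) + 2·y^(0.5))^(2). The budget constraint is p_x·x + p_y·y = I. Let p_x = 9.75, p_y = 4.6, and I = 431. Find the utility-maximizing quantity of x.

x* = 28.8943

Numerically y/x = 1.123139, so x* = 431/(9.75 + 4.6·1.123139) = 28.8943.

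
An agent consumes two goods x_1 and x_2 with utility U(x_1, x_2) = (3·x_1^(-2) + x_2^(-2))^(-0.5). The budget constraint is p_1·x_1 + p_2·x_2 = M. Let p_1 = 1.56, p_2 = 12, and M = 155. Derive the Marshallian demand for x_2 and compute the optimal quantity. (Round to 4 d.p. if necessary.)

x_2* = 9.4274

Numerically x_2/x_1 = 0.351243, so x_1* = 155/(1.56 + 12·0.351243) = 26.8402 and x_2* = 0.351243·26.8402 = 9.4274.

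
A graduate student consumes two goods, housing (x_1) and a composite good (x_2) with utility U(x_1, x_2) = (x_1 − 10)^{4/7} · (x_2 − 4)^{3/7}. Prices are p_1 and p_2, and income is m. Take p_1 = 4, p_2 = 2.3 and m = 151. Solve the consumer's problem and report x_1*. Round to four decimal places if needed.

x_1* = 24.5429

Let x_1' = x_1−10, x_2' = x_2−4. MRS = (4/3)·x_2'/x_1' = p_1/p_2.
Substituting into the budget: x_1* = 10 + 4/7·(m − 10·p_1 − 4·p_2)/p_1, and x_2* = 4 + 3/7·(…)/p_2.
Discretionary income = 151 − 10·4 − 4·2.3 = 101.8; x_1* = 10 + 4/7·101.8/4 = 24.5429.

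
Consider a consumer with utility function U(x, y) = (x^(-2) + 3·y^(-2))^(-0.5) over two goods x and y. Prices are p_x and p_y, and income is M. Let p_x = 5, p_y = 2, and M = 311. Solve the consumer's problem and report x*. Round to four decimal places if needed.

x* = 34.8855

Numerically y/x = 1.957434, so x* = 311/(5 + 2·1.957434) = 34.8855.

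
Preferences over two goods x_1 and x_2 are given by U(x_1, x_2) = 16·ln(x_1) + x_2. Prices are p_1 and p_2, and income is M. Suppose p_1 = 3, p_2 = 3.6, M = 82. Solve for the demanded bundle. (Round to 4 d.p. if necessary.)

MU_x_1 = 16/x_1, MU_x_2 = 1. Tangency: 16/x_1 = p_1/p_2.
So x_1*(p_1,p_2) = 16·p_2/p_1, independent of income; and x_2* = (M − 16·p_2)/p_2.
At the given prices: x_1* = 16·3.6/3 = 19.2, and x_2* = 6.7778.

x_1* = 19.2, x_2* = 6.7778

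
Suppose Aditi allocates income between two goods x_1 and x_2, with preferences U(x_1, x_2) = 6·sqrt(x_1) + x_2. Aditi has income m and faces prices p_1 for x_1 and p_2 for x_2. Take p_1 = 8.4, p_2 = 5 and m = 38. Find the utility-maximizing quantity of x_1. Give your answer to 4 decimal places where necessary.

x_1* = 3.1888

MU_x_1 = 3/√x_1, MU_x_2 = 1. Tangency: 3/√x_1 = p_1/p_2.
Solve: √x_1 = 3·p_2/p_1, so x_1*(p_1,p_2) = (3·p_2/p_1)², and x_2* = (m − p_1·x_1*)/p_2.
Plugging in: x_1* = (3·5/8.4)² = 3.1888.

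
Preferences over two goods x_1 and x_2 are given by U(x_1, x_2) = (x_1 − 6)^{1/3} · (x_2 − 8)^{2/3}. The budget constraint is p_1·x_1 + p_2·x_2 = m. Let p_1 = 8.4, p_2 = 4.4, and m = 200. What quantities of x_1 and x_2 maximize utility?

This is Cobb-Douglas in (x_1−6, x_2−8): tangency gives 1/3·p_2·(x_2−8) = 2/3·p_1·(x_1−6).
After buying the subsistence bundle (6, 8), a share 1/3 of the remaining income goes to x_1: x_1* = 6 + 1/3·(m − 6p_1 − 8p_2)/p_1.
Discretionary income = 200 − 6·8.4 − 8·4.4 = 114.4; x_1* = 6 + 1/3·114.4/8.4 = 10.5397; x_2* = 8 + 2/3·114.4/4.4 = 25.3333.

x_1* = 10.5397, x_2* = 25.3333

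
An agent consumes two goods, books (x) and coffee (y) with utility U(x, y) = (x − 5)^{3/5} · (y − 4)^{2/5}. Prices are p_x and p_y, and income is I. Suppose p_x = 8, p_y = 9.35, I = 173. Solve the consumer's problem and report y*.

Discretionary income = 173 − 5·8 − 4·9.35 = 95.6; y* = 4 + 0.4·95.6/9.35 = 8.0898.

y* = 8.0898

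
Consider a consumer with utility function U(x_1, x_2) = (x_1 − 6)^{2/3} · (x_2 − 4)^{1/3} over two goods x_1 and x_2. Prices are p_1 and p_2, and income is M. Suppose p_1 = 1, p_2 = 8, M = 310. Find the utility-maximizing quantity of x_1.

x_1* = 187.3333

Substituting into the budget: x_1* = 6 + 2/3·(M − 6·p_1 − 4·p_2)/p_1, and x_2* = 4 + 1/3·(…)/p_2.
Discretionary income = 310 − 6·1 − 4·8 = 272; x_1* = 6 + 2/3·272/1 = 187.3333.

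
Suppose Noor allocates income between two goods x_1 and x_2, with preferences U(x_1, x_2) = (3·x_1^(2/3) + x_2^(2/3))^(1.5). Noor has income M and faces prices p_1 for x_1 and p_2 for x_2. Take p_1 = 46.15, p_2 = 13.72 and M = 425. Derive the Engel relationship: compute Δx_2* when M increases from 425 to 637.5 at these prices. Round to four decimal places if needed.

Δx_2* = 4.5738

MU_x_1 ∝ 3·x_1^(-1/3), MU_x_2 ∝ x_2^(-1/3), so MRS = 3·(x_2/x_1)^(1/3) = p_1/p_2.
Solve for the ratio: x_2/x_1 = [(1/3)·p_1/p_2]^(3).
Substitute x_2 = (x_2/x_1)·x_1 into the budget: x_1* = M/(p_1 + p_2·(x_2/x_1)).
Numerically x_2/x_1 = 1.409578, so x_1* = 425/(46.15 + 13.72·1.409578) = 6.4896 and x_2* = 1.409578·6.4896 = 9.1476.
At M' = 637.5: x_2* = 13.7214. Change: 13.7214 − 9.1476 = 4.5738.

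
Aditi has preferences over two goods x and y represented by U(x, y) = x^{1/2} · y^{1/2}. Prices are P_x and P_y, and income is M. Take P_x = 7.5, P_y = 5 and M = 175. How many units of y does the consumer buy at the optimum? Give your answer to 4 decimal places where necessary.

Tangency: MRS = y/x = P_x/P_y.
Rearranging, P_y·y = P_x·x. Substituting into the budget gives P_x·x·(1 + 1) = M.
Demand: x*(P_x,P_y,M) = 0.5·M/P_x and y* = 0.5·M/P_y.
At P_x=7.5, P_y=5, M=175: y* = 0.5·175/5 = 17.5.

y* = 17.5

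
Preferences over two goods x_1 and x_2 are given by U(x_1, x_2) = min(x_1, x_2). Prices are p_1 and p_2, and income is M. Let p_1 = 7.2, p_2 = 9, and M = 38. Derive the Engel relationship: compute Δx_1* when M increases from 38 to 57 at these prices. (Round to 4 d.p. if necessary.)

Δx_1* = 1.1728

Here 7.2 + 9 = 16.2, giving x_1* = 2.3457.
At M' = 57: x_1* = 3.5185. Change: 3.5185 − 2.3457 = 1.1728.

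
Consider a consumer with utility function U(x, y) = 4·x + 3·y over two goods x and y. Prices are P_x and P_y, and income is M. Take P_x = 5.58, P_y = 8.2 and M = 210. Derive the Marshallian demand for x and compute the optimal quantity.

Linear utility — the consumer picks whichever good has higher MU/price: 4/5.58 = 0.7168 vs 3/8.2 = 0.3659.
x gives more utility per dollar, so spend all income on x: x* = M/P_x, y* = 0.
Numerically: x* = 37.6344, y* = 0.

x* = 37.6344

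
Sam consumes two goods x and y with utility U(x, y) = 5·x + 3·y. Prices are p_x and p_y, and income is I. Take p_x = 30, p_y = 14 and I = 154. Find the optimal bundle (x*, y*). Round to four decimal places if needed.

x* = 0, y* = 11

y gives more utility per dollar, so spend all income on y: y* = I/p_y, x* = 0.
Numerically: x* = 0, y* = 11.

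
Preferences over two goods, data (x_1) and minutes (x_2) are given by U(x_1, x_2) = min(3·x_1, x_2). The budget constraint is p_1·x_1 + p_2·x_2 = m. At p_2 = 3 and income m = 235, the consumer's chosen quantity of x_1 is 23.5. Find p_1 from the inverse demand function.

With perfect complements, no substitution: consume in ratio x_1:x_2 = 1:3.
Budget: p_1·x_1 + p_2·3·x_1 = m, so (p_1 + 3·p_2)·x_1 = m.
Demand: x_1*(p_1,p_2,m) = m/(p_1 + 3·p_2), x_2* = 3·m/(p_1 + 3·p_2).
Set x_1* = 23.5 in the demand function and solve for p_1: p_1 = 1.

p_1 = 1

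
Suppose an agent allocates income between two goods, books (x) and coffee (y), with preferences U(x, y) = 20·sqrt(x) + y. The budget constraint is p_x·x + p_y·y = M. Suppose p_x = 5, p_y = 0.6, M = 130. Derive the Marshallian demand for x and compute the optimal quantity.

Set MRS = p_x/p_y: 10·x^(−1/2) = p_x/p_y.
Solve: √x = 10·p_y/p_x, so x*(p_x,p_y) = (10·p_y/p_x)², and y* = (M − p_x·x*)/p_y.
Plugging in: x* = (10·0.6/5)² = 1.44.

x* = 1.44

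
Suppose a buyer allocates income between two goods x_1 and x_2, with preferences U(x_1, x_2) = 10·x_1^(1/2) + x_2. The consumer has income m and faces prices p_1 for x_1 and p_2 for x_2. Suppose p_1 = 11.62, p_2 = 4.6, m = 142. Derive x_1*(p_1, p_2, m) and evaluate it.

x_1* = 3.9178

Utility is quasi-linear in x_2; the FOC for x_1 is 5/√x_1 = p_1/p_2.
Thus x_1* = (5·p_2/p_1)² — independent of m — with the rest of income spent on x_2.
Plugging in: x_1* = (5·4.6/11.62)² = 3.9178.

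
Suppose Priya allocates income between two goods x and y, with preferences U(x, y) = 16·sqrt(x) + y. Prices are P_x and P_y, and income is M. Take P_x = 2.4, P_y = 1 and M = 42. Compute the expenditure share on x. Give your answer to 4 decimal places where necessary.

share on x = 0.6349

Utility is quasi-linear in y; the FOC for x is 8/√x = P_x/P_y.
Solve: √x = 8·P_y/P_x, so x*(P_x,P_y) = (8·P_y/P_x)², and y* = (M − P_x·x*)/P_y.
Plugging in: x* = (8·1/2.4)² = 11.1111, y* = 15.3333.
Expenditure on x: 2.4·11.1111 = 26.6667; share = 0.6349.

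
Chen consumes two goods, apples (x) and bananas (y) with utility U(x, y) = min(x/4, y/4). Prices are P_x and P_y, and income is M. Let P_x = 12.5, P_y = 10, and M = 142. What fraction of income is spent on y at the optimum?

With perfect complements, no substitution: consume in ratio x:y = 4:4.
Budget: P_x·x + P_y·x = M, so (4·P_x + 4·P_y)·x = 4·M.
Demand: x*(P_x,P_y,M) = 4·M/(4·P_x + 4·P_y), y* = 4·M/(4·P_x + 4·P_y).
Here 4·12.5 + 4·10 = 90, giving x* = 6.3111 and y* = 6.3111.
Expenditure on y: 10·6.3111 = 63.1111; share = 0.4444.

share on y = 0.4444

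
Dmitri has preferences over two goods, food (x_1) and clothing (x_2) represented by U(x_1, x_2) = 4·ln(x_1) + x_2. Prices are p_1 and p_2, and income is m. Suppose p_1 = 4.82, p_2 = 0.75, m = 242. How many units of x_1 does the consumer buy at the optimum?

So x_1*(p_1,p_2) = 4·p_2/p_1, independent of income; and x_2* = (m − 4·p_2)/p_2.
At the given prices: x_1* = 4·0.75/4.82 = 0.6224.

x_1* = 0.6224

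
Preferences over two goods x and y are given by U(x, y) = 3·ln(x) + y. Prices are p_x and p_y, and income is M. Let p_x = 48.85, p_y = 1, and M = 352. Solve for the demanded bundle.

Set MRS = p_x/p_y: (3/x)/1 = p_x/p_y.
So x*(p_x,p_y) = 3·p_y/p_x, independent of income; and y* = (M − 3·p_y)/p_y.
At the given prices: x* = 3·1/48.85 = 0.0614, and y* = 349.

x* = 0.0614, y* = 349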